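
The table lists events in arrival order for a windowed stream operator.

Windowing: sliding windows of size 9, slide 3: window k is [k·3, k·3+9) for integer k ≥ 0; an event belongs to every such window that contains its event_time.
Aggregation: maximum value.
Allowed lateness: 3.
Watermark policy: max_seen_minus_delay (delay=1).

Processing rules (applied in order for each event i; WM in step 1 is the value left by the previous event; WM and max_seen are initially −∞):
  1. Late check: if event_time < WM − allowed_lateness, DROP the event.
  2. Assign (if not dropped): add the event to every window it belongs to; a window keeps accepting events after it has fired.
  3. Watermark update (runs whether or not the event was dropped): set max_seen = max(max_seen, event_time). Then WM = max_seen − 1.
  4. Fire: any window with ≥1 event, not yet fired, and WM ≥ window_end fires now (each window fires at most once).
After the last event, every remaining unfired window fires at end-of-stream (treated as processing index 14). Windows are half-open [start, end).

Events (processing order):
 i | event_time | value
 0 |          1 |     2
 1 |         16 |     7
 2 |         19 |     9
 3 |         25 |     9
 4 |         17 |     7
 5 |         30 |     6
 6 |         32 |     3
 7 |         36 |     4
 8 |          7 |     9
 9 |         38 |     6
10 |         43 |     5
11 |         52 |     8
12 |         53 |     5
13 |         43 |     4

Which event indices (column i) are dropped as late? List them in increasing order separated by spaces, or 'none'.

i=0 t=1 v=2: → [0,9); WM=0
i=1 t=16 v=7: → [15,24),[12,21),[9,18); WM=15; [0,9) fires=2
i=2 t=19 v=9: → [18,27),[15,24),[12,21); WM=18; [9,18) fires=7
i=3 t=25 v=9: → [24,33),[21,30),[18,27); WM=24; [12,21) fires=9 [15,24) fires=9
i=4 t=17 v=7: DROP (t<24-3); WM=24
i=5 t=30 v=6: → [30,39),[27,36),[24,33); WM=29; [18,27) fires=9
i=6 t=32 v=3: → [30,39),[27,36),[24,33); WM=31; [21,30) fires=9
i=7 t=36 v=4: → [36,45),[33,42),[30,39); WM=35; [24,33) fires=9
i=8 t=7 v=9: DROP (t<35-3); WM=35
i=9 t=38 v=6: → [36,45),[33,42),[30,39); WM=37; [27,36) fires=6
i=10 t=43 v=5: → [42,51),[39,48),[36,45); WM=42; [30,39) fires=6 [33,42) fires=6
i=11 t=52 v=8: → [51,60),[48,57),[45,54); WM=51; [36,45) fires=6 [39,48) fires=5 [42,51) fires=5
i=12 t=53 v=5: → [51,60),[48,57),[45,54); WM=52
i=13 t=43 v=4: DROP (t<52-3); WM=52

4 8 13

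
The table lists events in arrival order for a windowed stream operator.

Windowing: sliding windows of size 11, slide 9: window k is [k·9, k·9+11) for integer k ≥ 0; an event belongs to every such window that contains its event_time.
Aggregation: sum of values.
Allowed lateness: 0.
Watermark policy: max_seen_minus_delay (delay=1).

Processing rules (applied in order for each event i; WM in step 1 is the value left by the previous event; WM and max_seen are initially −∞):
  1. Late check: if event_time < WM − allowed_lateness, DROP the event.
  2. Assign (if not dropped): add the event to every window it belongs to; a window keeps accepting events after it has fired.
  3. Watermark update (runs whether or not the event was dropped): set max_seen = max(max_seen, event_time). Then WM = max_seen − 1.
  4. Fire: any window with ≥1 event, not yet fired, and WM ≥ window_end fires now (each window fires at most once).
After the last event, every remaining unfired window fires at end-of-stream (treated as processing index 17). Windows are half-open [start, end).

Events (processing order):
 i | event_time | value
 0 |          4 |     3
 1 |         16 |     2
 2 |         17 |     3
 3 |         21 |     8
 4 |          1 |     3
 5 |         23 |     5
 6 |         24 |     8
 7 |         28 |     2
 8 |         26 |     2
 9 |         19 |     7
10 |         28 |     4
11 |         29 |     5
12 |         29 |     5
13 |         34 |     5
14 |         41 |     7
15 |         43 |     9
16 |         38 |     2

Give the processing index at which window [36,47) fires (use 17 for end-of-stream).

i=0 t=4 v=3: → [0,11); WM=3
i=1 t=16 v=2: → [9,20); WM=15; [0,11) fires=3
i=2 t=17 v=3: → [9,20); WM=16
i=3 t=21 v=8: → [18,29); WM=20; [9,20) fires=5
i=4 t=1 v=3: DROP (t<20-0); WM=20
i=5 t=23 v=5: → [18,29); WM=22
i=6 t=24 v=8: → [18,29); WM=23
i=7 t=28 v=2: → [27,38),[18,29); WM=27
i=8 t=26 v=2: DROP (t<27-0); WM=27
i=9 t=19 v=7: DROP (t<27-0); WM=27
i=10 t=28 v=4: → [27,38),[18,29); WM=27
i=11 t=29 v=5: → [27,38); WM=28
i=12 t=29 v=5: → [27,38); WM=28
i=13 t=34 v=5: → [27,38); WM=33; [18,29) fires=27
i=14 t=41 v=7: → [36,47); WM=40; [27,38) fires=21
i=15 t=43 v=9: → [36,47); WM=42
i=16 t=38 v=2: DROP (t<42-0); WM=42

17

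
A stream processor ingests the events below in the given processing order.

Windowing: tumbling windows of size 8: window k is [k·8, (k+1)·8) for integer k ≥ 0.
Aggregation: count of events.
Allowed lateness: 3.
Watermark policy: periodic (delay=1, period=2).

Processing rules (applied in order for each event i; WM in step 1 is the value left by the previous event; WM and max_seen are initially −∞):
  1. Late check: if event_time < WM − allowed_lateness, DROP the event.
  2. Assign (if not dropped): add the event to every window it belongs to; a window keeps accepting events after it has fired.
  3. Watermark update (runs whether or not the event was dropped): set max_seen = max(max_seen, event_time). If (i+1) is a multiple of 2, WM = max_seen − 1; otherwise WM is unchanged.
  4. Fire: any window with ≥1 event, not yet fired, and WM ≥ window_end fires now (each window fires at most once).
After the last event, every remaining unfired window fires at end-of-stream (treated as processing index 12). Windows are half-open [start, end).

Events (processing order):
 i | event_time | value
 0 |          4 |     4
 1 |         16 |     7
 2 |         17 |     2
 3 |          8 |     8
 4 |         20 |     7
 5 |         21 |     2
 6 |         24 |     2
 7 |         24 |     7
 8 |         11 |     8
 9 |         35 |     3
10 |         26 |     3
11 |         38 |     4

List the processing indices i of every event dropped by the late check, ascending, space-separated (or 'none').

3 8 10

i=0 t=4 v=4: → [0,8); WM=−∞
i=1 t=16 v=7: → [16,24); WM=15; [0,8) fires=1
i=2 t=17 v=2: → [16,24); WM=15
i=3 t=8 v=8: DROP (t<15-3); WM=16
i=4 t=20 v=7: → [16,24); WM=16
i=5 t=21 v=2: → [16,24); WM=20
i=6 t=24 v=2: → [24,32); WM=20
i=7 t=24 v=7: → [24,32); WM=23
i=8 t=11 v=8: DROP (t<23-3); WM=23
i=9 t=35 v=3: → [32,40); WM=34; [16,24) fires=4 [24,32) fires=2
i=10 t=26 v=3: DROP (t<34-3); WM=34
i=11 t=38 v=4: → [32,40); WM=37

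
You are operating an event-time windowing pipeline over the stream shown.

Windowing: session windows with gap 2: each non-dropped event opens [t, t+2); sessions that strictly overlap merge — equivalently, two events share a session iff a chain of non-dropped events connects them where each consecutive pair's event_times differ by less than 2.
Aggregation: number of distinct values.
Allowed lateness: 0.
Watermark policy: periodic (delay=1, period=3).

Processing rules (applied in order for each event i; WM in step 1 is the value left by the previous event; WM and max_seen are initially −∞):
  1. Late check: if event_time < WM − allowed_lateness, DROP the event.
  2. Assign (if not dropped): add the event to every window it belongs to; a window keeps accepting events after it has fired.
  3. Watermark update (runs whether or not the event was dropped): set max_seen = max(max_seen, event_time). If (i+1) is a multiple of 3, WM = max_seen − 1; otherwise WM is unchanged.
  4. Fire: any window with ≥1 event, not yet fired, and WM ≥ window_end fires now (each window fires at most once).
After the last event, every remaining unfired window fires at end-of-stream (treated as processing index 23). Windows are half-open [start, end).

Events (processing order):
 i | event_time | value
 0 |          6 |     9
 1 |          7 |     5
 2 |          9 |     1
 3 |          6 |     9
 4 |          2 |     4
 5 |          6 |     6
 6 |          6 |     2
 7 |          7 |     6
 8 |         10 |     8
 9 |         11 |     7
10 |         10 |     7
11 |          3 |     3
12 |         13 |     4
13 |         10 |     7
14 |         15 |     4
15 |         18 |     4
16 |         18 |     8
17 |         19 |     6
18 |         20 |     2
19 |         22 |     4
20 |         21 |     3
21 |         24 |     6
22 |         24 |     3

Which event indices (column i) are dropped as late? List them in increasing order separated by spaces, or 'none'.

3 4 5 6 7 11

i=0 t=6 v=9: → [6,8); WM=−∞
i=1 t=7 v=5: → [6,9); WM=−∞
i=2 t=9 v=1: → [9,11); WM=8
i=3 t=6 v=9: DROP (t<8-0); WM=8
i=4 t=2 v=4: DROP (t<8-0); WM=8
i=5 t=6 v=6: DROP (t<8-0); WM=8
i=6 t=6 v=2: DROP (t<8-0); WM=8
i=7 t=7 v=6: DROP (t<8-0); WM=8
i=8 t=10 v=8: → [9,12); WM=9
i=9 t=11 v=7: → [9,13); WM=9
i=10 t=10 v=7: → [9,13); WM=9
i=11 t=3 v=3: DROP (t<9-0); WM=10
i=12 t=13 v=4: → [13,15); WM=10
i=13 t=10 v=7: → [9,13); WM=10
i=14 t=15 v=4: → [15,17); WM=14
i=15 t=18 v=4: → [18,20); WM=14
i=16 t=18 v=8: → [18,20); WM=14
i=17 t=19 v=6: → [18,21); WM=18
i=18 t=20 v=2: → [18,22); WM=18
i=19 t=22 v=4: → [22,24); WM=18
i=20 t=21 v=3: → [18,24); WM=21
i=21 t=24 v=6: → [24,26); WM=21
i=22 t=24 v=3: → [24,26); WM=21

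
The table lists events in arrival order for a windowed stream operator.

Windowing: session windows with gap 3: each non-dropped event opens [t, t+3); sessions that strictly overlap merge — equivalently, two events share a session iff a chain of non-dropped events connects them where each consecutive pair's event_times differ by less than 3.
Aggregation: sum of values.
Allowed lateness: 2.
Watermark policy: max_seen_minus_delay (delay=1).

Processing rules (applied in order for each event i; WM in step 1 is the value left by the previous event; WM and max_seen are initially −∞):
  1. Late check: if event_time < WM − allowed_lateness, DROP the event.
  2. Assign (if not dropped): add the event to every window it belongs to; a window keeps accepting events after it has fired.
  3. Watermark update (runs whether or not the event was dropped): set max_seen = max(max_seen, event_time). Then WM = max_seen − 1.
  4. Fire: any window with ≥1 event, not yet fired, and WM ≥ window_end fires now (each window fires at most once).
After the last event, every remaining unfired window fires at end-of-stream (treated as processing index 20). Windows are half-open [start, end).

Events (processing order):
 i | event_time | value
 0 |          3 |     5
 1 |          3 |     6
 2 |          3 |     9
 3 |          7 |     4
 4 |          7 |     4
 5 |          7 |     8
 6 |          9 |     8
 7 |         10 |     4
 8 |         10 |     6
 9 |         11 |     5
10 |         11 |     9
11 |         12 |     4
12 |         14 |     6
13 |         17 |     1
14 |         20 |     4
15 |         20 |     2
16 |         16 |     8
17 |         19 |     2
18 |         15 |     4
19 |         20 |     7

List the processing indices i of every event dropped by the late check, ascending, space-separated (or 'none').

16 18

i=0 t=3 v=5: → [3,6); WM=2
i=1 t=3 v=6: → [3,6); WM=2
i=2 t=3 v=9: → [3,6); WM=2
i=3 t=7 v=4: → [7,10); WM=6
i=4 t=7 v=4: → [7,10); WM=6
i=5 t=7 v=8: → [7,10); WM=6
i=6 t=9 v=8: → [7,12); WM=8
i=7 t=10 v=4: → [7,13); WM=9
i=8 t=10 v=6: → [7,13); WM=9
i=9 t=11 v=5: → [7,14); WM=10
i=10 t=11 v=9: → [7,14); WM=10
i=11 t=12 v=4: → [7,15); WM=11
i=12 t=14 v=6: → [7,17); WM=13
i=13 t=17 v=1: → [17,20); WM=16
i=14 t=20 v=4: → [20,23); WM=19
i=15 t=20 v=2: → [20,23); WM=19
i=16 t=16 v=8: DROP (t<19-2); WM=19
i=17 t=19 v=2: → [17,23); WM=19
i=18 t=15 v=4: DROP (t<19-2); WM=19
i=19 t=20 v=7: → [17,23); WM=19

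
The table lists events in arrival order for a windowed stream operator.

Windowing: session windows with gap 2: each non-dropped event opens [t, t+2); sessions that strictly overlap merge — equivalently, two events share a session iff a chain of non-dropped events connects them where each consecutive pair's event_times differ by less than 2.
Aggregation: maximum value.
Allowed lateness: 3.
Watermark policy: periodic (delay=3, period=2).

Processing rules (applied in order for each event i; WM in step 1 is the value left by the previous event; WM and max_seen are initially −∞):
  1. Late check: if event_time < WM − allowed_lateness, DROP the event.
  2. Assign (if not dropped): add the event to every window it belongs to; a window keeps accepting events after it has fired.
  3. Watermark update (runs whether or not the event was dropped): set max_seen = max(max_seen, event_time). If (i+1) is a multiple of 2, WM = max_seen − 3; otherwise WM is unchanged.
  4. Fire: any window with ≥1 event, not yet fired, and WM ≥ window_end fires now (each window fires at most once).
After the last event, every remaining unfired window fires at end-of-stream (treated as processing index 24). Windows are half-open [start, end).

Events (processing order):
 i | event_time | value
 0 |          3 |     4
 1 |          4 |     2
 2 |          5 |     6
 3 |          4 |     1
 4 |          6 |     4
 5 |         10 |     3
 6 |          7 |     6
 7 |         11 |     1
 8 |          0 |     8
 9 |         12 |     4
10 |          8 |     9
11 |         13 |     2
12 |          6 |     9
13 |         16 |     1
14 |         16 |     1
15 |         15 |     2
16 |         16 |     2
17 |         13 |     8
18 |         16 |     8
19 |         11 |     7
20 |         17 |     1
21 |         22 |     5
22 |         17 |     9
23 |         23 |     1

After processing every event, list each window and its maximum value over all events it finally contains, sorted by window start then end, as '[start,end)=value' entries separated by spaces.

[3,10)=9 [10,15)=8 [15,19)=9 [22,25)=5

i=0 t=3 v=4: → [3,5); WM=−∞
i=1 t=4 v=2: → [3,6); WM=1
i=2 t=5 v=6: → [3,7); WM=1
i=3 t=4 v=1: → [3,7); WM=2
i=4 t=6 v=4: → [3,8); WM=2
i=5 t=10 v=3: → [10,12); WM=7
i=6 t=7 v=6: → [3,9); WM=7
i=7 t=11 v=1: → [10,13); WM=8
i=8 t=0 v=8: DROP (t<8-3); WM=8
i=9 t=12 v=4: → [10,14); WM=9
i=10 t=8 v=9: → [3,10); WM=9
i=11 t=13 v=2: → [10,15); WM=10
i=12 t=6 v=9: DROP (t<10-3); WM=10
i=13 t=16 v=1: → [16,18); WM=13
i=14 t=16 v=1: → [16,18); WM=13
i=15 t=15 v=2: → [15,18); WM=13
i=16 t=16 v=2: → [15,18); WM=13
i=17 t=13 v=8: → [10,15); WM=13
i=18 t=16 v=8: → [15,18); WM=13
i=19 t=11 v=7: → [10,15); WM=13
i=20 t=17 v=1: → [15,19); WM=13
i=21 t=22 v=5: → [22,24); WM=19
i=22 t=17 v=9: → [15,19); WM=19
i=23 t=23 v=1: → [22,25); WM=20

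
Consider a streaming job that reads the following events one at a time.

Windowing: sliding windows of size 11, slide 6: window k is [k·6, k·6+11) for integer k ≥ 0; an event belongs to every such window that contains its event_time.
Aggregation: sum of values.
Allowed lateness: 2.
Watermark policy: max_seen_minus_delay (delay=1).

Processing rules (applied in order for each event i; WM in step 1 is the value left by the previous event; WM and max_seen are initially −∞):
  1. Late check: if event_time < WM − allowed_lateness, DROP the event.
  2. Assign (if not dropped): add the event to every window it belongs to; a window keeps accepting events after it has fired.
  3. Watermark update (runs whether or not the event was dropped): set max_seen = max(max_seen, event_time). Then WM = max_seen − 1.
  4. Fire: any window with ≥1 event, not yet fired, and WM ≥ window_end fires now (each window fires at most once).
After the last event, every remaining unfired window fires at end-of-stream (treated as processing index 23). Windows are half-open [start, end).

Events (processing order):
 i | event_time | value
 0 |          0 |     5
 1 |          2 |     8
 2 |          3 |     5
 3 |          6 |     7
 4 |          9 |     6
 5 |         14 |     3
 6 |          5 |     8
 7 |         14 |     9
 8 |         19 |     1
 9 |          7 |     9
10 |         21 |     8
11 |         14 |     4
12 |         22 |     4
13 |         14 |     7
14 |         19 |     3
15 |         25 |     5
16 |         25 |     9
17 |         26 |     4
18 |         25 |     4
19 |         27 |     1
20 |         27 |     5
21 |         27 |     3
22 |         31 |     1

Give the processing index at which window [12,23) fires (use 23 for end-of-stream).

15

i=0 t=0 v=5: → [0,11); WM=-1
i=1 t=2 v=8: → [0,11); WM=1
i=2 t=3 v=5: → [0,11); WM=2
i=3 t=6 v=7: → [6,17),[0,11); WM=5
i=4 t=9 v=6: → [6,17),[0,11); WM=8
i=5 t=14 v=3: → [12,23),[6,17); WM=13; [0,11) fires=31
i=6 t=5 v=8: DROP (t<13-2); WM=13
i=7 t=14 v=9: → [12,23),[6,17); WM=13
i=8 t=19 v=1: → [18,29),[12,23); WM=18; [6,17) fires=25
i=9 t=7 v=9: DROP (t<18-2); WM=18
i=10 t=21 v=8: → [18,29),[12,23); WM=20
i=11 t=14 v=4: DROP (t<20-2); WM=20
i=12 t=22 v=4: → [18,29),[12,23); WM=21
i=13 t=14 v=7: DROP (t<21-2); WM=21
i=14 t=19 v=3: → [18,29),[12,23); WM=21
i=15 t=25 v=5: → [24,35),[18,29); WM=24; [12,23) fires=28
i=16 t=25 v=9: → [24,35),[18,29); WM=24
i=17 t=26 v=4: → [24,35),[18,29); WM=25
i=18 t=25 v=4: → [24,35),[18,29); WM=25
i=19 t=27 v=1: → [24,35),[18,29); WM=26
i=20 t=27 v=5: → [24,35),[18,29); WM=26
i=21 t=27 v=3: → [24,35),[18,29); WM=26
i=22 t=31 v=1: → [30,41),[24,35); WM=30; [18,29) fires=47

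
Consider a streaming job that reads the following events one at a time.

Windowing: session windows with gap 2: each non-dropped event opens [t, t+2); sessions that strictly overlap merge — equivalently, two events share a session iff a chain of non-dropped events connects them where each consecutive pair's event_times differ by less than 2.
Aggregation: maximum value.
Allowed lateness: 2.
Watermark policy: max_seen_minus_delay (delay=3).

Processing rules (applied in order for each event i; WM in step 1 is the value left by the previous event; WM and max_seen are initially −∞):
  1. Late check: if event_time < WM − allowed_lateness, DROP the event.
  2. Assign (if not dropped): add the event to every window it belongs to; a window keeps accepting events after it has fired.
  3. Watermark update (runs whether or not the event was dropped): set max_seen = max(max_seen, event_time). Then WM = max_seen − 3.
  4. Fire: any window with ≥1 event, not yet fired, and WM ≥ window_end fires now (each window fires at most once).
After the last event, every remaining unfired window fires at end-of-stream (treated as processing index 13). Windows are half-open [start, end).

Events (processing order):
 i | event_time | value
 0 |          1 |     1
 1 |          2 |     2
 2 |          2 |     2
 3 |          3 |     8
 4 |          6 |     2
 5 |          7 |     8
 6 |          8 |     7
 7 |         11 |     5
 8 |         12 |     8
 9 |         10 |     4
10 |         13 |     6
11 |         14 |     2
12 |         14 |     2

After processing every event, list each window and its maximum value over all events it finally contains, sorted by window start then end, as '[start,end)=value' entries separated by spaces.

[1,5)=8 [6,10)=8 [10,16)=8

i=0 t=1 v=1: → [1,3); WM=-2
i=1 t=2 v=2: → [1,4); WM=-1
i=2 t=2 v=2: → [1,4); WM=-1
i=3 t=3 v=8: → [1,5); WM=0
i=4 t=6 v=2: → [6,8); WM=3
i=5 t=7 v=8: → [6,9); WM=4
i=6 t=8 v=7: → [6,10); WM=5
i=7 t=11 v=5: → [11,13); WM=8
i=8 t=12 v=8: → [11,14); WM=9
i=9 t=10 v=4: → [10,14); WM=9
i=10 t=13 v=6: → [10,15); WM=10
i=11 t=14 v=2: → [10,16); WM=11
i=12 t=14 v=2: → [10,16); WM=11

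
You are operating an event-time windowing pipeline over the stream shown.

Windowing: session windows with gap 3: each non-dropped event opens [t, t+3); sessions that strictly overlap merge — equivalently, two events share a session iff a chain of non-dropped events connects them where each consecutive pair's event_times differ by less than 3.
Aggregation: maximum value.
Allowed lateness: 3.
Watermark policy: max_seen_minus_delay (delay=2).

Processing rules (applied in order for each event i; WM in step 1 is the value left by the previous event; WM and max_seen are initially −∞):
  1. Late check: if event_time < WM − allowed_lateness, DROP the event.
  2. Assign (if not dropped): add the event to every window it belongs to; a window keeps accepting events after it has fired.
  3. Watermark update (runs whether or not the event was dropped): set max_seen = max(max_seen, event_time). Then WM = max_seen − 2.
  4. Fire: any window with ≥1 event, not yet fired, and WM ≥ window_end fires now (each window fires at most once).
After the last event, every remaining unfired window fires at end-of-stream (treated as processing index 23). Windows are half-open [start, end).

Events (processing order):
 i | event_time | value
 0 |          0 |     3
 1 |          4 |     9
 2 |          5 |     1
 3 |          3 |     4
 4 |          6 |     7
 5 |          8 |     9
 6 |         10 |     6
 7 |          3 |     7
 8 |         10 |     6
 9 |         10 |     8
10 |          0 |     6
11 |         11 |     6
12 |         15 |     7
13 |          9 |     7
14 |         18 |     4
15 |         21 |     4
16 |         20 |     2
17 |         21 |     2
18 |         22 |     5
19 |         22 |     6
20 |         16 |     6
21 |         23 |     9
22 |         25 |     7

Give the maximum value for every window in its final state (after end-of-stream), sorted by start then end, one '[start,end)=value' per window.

i=0 t=0 v=3: → [0,3); WM=-2
i=1 t=4 v=9: → [4,7); WM=2
i=2 t=5 v=1: → [4,8); WM=3
i=3 t=3 v=4: → [3,8); WM=3
i=4 t=6 v=7: → [3,9); WM=4
i=5 t=8 v=9: → [3,11); WM=6
i=6 t=10 v=6: → [3,13); WM=8
i=7 t=3 v=7: DROP (t<8-3); WM=8
i=8 t=10 v=6: → [3,13); WM=8
i=9 t=10 v=8: → [3,13); WM=8
i=10 t=0 v=6: DROP (t<8-3); WM=8
i=11 t=11 v=6: → [3,14); WM=9
i=12 t=15 v=7: → [15,18); WM=13
i=13 t=9 v=7: DROP (t<13-3); WM=13
i=14 t=18 v=4: → [18,21); WM=16
i=15 t=21 v=4: → [21,24); WM=19
i=16 t=20 v=2: → [18,24); WM=19
i=17 t=21 v=2: → [18,24); WM=19
i=18 t=22 v=5: → [18,25); WM=20
i=19 t=22 v=6: → [18,25); WM=20
i=20 t=16 v=6: DROP (t<20-3); WM=20
i=21 t=23 v=9: → [18,26); WM=21
i=22 t=25 v=7: → [18,28); WM=23

[0,3)=3 [3,14)=9 [15,18)=7 [18,28)=9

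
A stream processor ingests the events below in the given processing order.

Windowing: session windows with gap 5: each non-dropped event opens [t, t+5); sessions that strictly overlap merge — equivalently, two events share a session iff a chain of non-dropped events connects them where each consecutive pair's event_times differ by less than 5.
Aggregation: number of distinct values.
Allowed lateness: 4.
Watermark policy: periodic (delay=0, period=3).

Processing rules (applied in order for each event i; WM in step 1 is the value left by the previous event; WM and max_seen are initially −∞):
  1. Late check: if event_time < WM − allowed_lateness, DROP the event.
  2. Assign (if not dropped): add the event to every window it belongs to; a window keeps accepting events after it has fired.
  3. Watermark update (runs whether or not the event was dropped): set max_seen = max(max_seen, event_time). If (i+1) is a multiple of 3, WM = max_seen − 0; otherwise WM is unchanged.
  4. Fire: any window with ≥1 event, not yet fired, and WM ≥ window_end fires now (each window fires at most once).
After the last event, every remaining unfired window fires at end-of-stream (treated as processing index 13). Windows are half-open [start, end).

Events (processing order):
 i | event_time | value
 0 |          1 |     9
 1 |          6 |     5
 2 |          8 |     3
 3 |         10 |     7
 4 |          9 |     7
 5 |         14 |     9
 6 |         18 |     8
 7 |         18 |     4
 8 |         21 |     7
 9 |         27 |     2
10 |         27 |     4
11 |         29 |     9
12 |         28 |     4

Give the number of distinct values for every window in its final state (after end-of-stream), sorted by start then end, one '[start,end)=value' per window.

i=0 t=1 v=9: → [1,6); WM=−∞
i=1 t=6 v=5: → [6,11); WM=−∞
i=2 t=8 v=3: → [6,13); WM=8
i=3 t=10 v=7: → [6,15); WM=8
i=4 t=9 v=7: → [6,15); WM=8
i=5 t=14 v=9: → [6,19); WM=14
i=6 t=18 v=8: → [6,23); WM=14
i=7 t=18 v=4: → [6,23); WM=14
i=8 t=21 v=7: → [6,26); WM=21
i=9 t=27 v=2: → [27,32); WM=21
i=10 t=27 v=4: → [27,32); WM=21
i=11 t=29 v=9: → [27,34); WM=29
i=12 t=28 v=4: → [27,34); WM=29

[1,6)=1 [6,26)=6 [27,34)=3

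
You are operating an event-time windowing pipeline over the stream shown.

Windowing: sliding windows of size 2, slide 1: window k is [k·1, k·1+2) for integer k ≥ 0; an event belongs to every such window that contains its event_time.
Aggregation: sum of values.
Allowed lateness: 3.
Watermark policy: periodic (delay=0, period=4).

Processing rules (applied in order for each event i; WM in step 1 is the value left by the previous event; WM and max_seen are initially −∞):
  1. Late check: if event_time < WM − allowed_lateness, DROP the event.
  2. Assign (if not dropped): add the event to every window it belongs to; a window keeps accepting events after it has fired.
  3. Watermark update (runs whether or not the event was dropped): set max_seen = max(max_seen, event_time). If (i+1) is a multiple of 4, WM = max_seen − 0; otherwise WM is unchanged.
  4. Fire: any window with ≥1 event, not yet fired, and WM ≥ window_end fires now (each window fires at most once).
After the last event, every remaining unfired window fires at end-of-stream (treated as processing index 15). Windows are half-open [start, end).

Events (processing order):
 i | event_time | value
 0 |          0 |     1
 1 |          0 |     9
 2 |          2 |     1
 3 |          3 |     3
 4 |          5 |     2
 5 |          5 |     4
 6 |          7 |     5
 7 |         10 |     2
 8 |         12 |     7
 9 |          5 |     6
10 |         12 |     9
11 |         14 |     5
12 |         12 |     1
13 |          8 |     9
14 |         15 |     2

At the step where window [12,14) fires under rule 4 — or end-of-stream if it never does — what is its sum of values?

i=0 t=0 v=1: → [0,2); WM=−∞
i=1 t=0 v=9: → [0,2); WM=−∞
i=2 t=2 v=1: → [2,4),[1,3); WM=−∞
i=3 t=3 v=3: → [3,5),[2,4); WM=3; [0,2) fires=10 [1,3) fires=1
i=4 t=5 v=2: → [5,7),[4,6); WM=3
i=5 t=5 v=4: → [5,7),[4,6); WM=3
i=6 t=7 v=5: → [7,9),[6,8); WM=3
i=7 t=10 v=2: → [10,12),[9,11); WM=10; [2,4) fires=4 [3,5) fires=3 [4,6) fires=6 [5,7) fires=6 [6,8) fires=5 [7,9) fires=5
i=8 t=12 v=7: → [12,14),[11,13); WM=10
i=9 t=5 v=6: DROP (t<10-3); WM=10
i=10 t=12 v=9: → [12,14),[11,13); WM=10
i=11 t=14 v=5: → [14,16),[13,15); WM=14; [9,11) fires=2 [10,12) fires=2 [11,13) fires=16 [12,14) fires=16
i=12 t=12 v=1: → [12,14),[11,13); WM=14
i=13 t=8 v=9: DROP (t<14-3); WM=14
i=14 t=15 v=2: → [15,17),[14,16); WM=14

16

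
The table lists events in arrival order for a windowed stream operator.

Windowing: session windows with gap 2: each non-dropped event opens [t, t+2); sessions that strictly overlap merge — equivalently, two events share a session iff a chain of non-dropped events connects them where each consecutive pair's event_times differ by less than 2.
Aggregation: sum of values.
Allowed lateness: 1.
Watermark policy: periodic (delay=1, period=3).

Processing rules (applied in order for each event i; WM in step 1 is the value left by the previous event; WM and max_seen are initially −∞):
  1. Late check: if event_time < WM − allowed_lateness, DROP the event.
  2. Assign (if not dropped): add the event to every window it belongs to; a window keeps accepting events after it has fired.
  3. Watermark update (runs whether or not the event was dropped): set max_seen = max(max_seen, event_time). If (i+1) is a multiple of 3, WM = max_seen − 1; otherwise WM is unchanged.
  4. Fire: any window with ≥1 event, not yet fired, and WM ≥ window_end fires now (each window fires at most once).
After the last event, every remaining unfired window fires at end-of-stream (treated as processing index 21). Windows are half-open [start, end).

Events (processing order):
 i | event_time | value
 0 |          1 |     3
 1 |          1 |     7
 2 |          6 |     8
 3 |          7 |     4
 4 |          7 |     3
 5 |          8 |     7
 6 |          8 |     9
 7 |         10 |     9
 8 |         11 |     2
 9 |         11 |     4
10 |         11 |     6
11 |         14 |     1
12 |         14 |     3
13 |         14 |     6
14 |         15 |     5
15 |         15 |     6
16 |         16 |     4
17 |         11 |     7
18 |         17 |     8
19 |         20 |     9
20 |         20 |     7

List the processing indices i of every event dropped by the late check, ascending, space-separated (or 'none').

i=0 t=1 v=3: → [1,3); WM=−∞
i=1 t=1 v=7: → [1,3); WM=−∞
i=2 t=6 v=8: → [6,8); WM=5
i=3 t=7 v=4: → [6,9); WM=5
i=4 t=7 v=3: → [6,9); WM=5
i=5 t=8 v=7: → [6,10); WM=7
i=6 t=8 v=9: → [6,10); WM=7
i=7 t=10 v=9: → [10,12); WM=7
i=8 t=11 v=2: → [10,13); WM=10
i=9 t=11 v=4: → [10,13); WM=10
i=10 t=11 v=6: → [10,13); WM=10
i=11 t=14 v=1: → [14,16); WM=13
i=12 t=14 v=3: → [14,16); WM=13
i=13 t=14 v=6: → [14,16); WM=13
i=14 t=15 v=5: → [14,17); WM=14
i=15 t=15 v=6: → [14,17); WM=14
i=16 t=16 v=4: → [14,18); WM=14
i=17 t=11 v=7: DROP (t<14-1); WM=15
i=18 t=17 v=8: → [14,19); WM=15
i=19 t=20 v=9: → [20,22); WM=15
i=20 t=20 v=7: → [20,22); WM=19

17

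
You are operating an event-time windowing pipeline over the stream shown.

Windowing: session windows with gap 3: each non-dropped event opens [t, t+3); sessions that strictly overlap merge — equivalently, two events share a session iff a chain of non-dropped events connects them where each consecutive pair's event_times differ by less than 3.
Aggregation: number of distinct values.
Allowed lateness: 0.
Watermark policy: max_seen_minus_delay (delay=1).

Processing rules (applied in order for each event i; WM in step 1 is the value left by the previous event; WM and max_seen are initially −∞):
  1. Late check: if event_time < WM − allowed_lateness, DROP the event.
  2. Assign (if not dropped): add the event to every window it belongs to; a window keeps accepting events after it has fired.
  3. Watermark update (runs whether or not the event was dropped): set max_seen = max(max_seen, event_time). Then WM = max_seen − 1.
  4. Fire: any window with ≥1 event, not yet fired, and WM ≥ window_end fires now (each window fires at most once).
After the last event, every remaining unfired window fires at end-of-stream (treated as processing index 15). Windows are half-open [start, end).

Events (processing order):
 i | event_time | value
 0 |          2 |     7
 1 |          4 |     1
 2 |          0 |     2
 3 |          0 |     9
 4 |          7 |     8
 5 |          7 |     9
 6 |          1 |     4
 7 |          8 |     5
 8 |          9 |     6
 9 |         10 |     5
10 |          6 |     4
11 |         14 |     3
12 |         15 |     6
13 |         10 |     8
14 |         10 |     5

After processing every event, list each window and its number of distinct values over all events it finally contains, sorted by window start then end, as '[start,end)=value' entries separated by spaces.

i=0 t=2 v=7: → [2,5); WM=1
i=1 t=4 v=1: → [2,7); WM=3
i=2 t=0 v=2: DROP (t<3-0); WM=3
i=3 t=0 v=9: DROP (t<3-0); WM=3
i=4 t=7 v=8: → [7,10); WM=6
i=5 t=7 v=9: → [7,10); WM=6
i=6 t=1 v=4: DROP (t<6-0); WM=6
i=7 t=8 v=5: → [7,11); WM=7
i=8 t=9 v=6: → [7,12); WM=8
i=9 t=10 v=5: → [7,13); WM=9
i=10 t=6 v=4: DROP (t<9-0); WM=9
i=11 t=14 v=3: → [14,17); WM=13
i=12 t=15 v=6: → [14,18); WM=14
i=13 t=10 v=8: DROP (t<14-0); WM=14
i=14 t=10 v=5: DROP (t<14-0); WM=14

[2,7)=2 [7,13)=4 [14,18)=2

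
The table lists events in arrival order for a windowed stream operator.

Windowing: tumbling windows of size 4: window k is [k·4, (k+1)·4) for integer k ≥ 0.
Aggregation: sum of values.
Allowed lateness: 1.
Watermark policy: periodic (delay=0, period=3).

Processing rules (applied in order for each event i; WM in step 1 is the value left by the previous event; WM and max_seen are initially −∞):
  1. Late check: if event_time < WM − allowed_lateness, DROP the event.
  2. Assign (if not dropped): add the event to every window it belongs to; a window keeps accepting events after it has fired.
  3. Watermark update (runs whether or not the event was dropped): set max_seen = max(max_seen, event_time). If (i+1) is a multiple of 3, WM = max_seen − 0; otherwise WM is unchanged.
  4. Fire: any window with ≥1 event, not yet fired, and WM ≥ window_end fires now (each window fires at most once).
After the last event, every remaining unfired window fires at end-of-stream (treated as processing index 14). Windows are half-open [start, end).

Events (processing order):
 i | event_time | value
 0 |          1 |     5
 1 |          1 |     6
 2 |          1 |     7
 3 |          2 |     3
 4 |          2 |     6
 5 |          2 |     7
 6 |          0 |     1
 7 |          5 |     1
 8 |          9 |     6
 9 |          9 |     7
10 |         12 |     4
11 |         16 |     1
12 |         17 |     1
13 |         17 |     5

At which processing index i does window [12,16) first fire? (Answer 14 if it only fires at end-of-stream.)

11

i=0 t=1 v=5: → [0,4); WM=−∞
i=1 t=1 v=6: → [0,4); WM=−∞
i=2 t=1 v=7: → [0,4); WM=1
i=3 t=2 v=3: → [0,4); WM=1
i=4 t=2 v=6: → [0,4); WM=1
i=5 t=2 v=7: → [0,4); WM=2
i=6 t=0 v=1: DROP (t<2-1); WM=2
i=7 t=5 v=1: → [4,8); WM=2
i=8 t=9 v=6: → [8,12); WM=9; [0,4) fires=34 [4,8) fires=1
i=9 t=9 v=7: → [8,12); WM=9
i=10 t=12 v=4: → [12,16); WM=9
i=11 t=16 v=1: → [16,20); WM=16; [8,12) fires=13 [12,16) fires=4
i=12 t=17 v=1: → [16,20); WM=16
i=13 t=17 v=5: → [16,20); WM=16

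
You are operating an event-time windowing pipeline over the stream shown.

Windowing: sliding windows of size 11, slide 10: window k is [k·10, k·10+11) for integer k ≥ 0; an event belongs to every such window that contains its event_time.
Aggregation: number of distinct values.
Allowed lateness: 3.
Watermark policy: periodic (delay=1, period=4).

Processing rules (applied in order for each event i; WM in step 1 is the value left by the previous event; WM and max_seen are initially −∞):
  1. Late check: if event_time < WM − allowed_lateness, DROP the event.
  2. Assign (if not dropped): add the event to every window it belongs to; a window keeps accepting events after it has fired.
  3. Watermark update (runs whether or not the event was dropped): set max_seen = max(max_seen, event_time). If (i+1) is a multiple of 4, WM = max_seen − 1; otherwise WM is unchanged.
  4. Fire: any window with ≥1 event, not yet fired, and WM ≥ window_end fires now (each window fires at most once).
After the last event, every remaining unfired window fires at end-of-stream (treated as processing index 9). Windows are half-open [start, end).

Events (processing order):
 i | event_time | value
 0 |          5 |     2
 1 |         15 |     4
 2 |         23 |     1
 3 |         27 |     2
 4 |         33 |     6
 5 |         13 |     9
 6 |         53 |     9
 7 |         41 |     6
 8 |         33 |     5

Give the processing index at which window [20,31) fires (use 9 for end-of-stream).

7

i=0 t=5 v=2: → [0,11); WM=−∞
i=1 t=15 v=4: → [10,21); WM=−∞
i=2 t=23 v=1: → [20,31); WM=−∞
i=3 t=27 v=2: → [20,31); WM=26; [0,11) fires=1 [10,21) fires=1
i=4 t=33 v=6: → [30,41); WM=26
i=5 t=13 v=9: DROP (t<26-3); WM=26
i=6 t=53 v=9: → [50,61); WM=26
i=7 t=41 v=6: → [40,51); WM=52; [20,31) fires=2 [30,41) fires=1 [40,51) fires=1
i=8 t=33 v=5: DROP (t<52-3); WM=52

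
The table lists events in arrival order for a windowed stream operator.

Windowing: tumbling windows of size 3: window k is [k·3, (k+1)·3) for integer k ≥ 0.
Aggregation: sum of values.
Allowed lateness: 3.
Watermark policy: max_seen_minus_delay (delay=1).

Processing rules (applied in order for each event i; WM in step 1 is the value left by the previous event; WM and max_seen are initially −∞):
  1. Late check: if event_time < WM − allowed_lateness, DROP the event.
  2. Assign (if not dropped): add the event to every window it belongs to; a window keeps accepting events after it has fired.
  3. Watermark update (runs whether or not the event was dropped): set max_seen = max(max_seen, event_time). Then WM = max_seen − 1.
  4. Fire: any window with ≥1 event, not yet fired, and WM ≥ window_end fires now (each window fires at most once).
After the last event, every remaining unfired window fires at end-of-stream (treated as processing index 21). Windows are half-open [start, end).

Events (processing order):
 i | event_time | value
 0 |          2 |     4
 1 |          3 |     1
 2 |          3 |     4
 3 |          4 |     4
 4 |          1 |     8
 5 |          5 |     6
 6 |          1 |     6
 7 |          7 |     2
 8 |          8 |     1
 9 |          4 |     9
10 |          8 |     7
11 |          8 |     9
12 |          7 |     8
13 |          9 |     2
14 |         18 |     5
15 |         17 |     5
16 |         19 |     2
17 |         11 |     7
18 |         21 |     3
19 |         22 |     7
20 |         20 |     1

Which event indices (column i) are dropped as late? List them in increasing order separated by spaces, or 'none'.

17

i=0 t=2 v=4: → [0,3); WM=1
i=1 t=3 v=1: → [3,6); WM=2
i=2 t=3 v=4: → [3,6); WM=2
i=3 t=4 v=4: → [3,6); WM=3; [0,3) fires=4
i=4 t=1 v=8: → [0,3); WM=3
i=5 t=5 v=6: → [3,6); WM=4
i=6 t=1 v=6: → [0,3); WM=4
i=7 t=7 v=2: → [6,9); WM=6; [3,6) fires=15
i=8 t=8 v=1: → [6,9); WM=7
i=9 t=4 v=9: → [3,6); WM=7
i=10 t=8 v=7: → [6,9); WM=7
i=11 t=8 v=9: → [6,9); WM=7
i=12 t=7 v=8: → [6,9); WM=7
i=13 t=9 v=2: → [9,12); WM=8
i=14 t=18 v=5: → [18,21); WM=17; [6,9) fires=27 [9,12) fires=2
i=15 t=17 v=5: → [15,18); WM=17
i=16 t=19 v=2: → [18,21); WM=18; [15,18) fires=5
i=17 t=11 v=7: DROP (t<18-3); WM=18
i=18 t=21 v=3: → [21,24); WM=20
i=19 t=22 v=7: → [21,24); WM=21; [18,21) fires=7
i=20 t=20 v=1: → [18,21); WM=21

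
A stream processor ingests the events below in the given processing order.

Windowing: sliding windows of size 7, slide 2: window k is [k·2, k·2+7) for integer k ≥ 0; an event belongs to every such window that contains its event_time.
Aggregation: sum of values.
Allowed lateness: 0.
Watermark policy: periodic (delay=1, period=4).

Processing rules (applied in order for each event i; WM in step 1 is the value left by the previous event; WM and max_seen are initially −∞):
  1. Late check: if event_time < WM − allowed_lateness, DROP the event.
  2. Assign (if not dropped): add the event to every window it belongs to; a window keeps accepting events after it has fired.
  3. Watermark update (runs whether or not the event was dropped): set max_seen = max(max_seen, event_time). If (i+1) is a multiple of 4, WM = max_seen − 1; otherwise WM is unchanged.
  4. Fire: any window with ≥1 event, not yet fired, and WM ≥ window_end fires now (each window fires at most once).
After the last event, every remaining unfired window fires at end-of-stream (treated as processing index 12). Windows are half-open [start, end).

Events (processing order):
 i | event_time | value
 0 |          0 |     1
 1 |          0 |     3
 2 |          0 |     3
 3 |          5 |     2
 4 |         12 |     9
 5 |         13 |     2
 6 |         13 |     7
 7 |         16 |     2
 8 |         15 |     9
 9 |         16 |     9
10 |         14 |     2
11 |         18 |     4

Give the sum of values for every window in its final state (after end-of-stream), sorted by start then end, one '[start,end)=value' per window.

i=0 t=0 v=1: → [0,7); WM=−∞
i=1 t=0 v=3: → [0,7); WM=−∞
i=2 t=0 v=3: → [0,7); WM=−∞
i=3 t=5 v=2: → [4,11),[2,9),[0,7); WM=4
i=4 t=12 v=9: → [12,19),[10,17),[8,15),[6,13); WM=4
i=5 t=13 v=2: → [12,19),[10,17),[8,15); WM=4
i=6 t=13 v=7: → [12,19),[10,17),[8,15); WM=4
i=7 t=16 v=2: → [16,23),[14,21),[12,19),[10,17); WM=15; [0,7) fires=9 [2,9) fires=2 [4,11) fires=2 [6,13) fires=9 [8,15) fires=18
i=8 t=15 v=9: → [14,21),[12,19),[10,17); WM=15
i=9 t=16 v=9: → [16,23),[14,21),[12,19),[10,17); WM=15
i=10 t=14 v=2: DROP (t<15-0); WM=15
i=11 t=18 v=4: → [18,25),[16,23),[14,21),[12,19); WM=17; [10,17) fires=38

[0,7)=9 [2,9)=2 [4,11)=2 [6,13)=9 [8,15)=18 [10,17)=38 [12,19)=42 [14,21)=24 [16,23)=15 [18,25)=4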